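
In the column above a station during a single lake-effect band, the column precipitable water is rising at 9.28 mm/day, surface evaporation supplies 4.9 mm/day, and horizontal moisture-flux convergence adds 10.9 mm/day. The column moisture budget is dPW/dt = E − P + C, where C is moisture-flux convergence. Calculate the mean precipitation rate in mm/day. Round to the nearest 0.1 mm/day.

P ≈ 6.5 mm/day

dPW/dt = +9.28 mm/day.
P = E + C − dPW/dt = 4.9 + (10.9) − (+9.28) = 6.5 mm/day.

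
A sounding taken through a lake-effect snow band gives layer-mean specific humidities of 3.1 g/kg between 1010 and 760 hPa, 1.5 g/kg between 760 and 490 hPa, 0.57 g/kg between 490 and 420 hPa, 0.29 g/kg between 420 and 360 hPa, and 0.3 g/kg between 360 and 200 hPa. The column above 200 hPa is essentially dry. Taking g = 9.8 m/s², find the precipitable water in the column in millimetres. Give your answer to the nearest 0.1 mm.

Precipitable water is the column-integrated vapour mass per unit area: PW = (1/g) Σ q̄ Δp, with q in kg/kg and Δp in Pa (1 kg/m² of water = 1 mm).
Layer 1010–760 hPa: Δp = 250 hPa = 25000 Pa, q̄ = 0.0031 kg/kg → 0.0031 × 25000 / 9.8 = 7.91 mm
Layer 760–490 hPa: Δp = 270 hPa = 27000 Pa, q̄ = 0.0015 kg/kg → 0.0015 × 27000 / 9.8 = 4.13 mm
Layer 490–420 hPa: Δp = 70 hPa = 7000 Pa, q̄ = 0.00057 kg/kg → 0.00057 × 7000 / 9.8 = 0.41 mm
Layer 420–360 hPa: Δp = 60 hPa = 6000 Pa, q̄ = 0.00029 kg/kg → 0.00029 × 6000 / 9.8 = 0.18 mm
Layer 360–200 hPa: Δp = 160 hPa = 16000 Pa, q̄ = 0.0003 kg/kg → 0.0003 × 16000 / 9.8 = 0.49 mm
PW = 7.91 + 4.13 + 0.41 + 0.18 + 0.49 = 13.12 ≈ 13.1 mm.

PW ≈ 13.1 mm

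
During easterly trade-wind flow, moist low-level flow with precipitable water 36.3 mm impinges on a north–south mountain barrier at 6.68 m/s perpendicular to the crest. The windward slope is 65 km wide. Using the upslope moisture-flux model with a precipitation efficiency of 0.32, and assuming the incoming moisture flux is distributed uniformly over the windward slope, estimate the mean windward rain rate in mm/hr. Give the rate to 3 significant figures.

Incoming column moisture flux per unit ridge length: F = V × PW = 6.68 × 36.3 = 242.484 mm·m/s.
Spread over the 65 km slope with efficiency ε = 0.32: R = ε·F/W = 0.32 × 242.484 / 65000 m = 1.194e-03 mm/s.
R = 1.194e-03 × 3600 = 4.30 mm/hr.

R ≈ 4.30 mm/hr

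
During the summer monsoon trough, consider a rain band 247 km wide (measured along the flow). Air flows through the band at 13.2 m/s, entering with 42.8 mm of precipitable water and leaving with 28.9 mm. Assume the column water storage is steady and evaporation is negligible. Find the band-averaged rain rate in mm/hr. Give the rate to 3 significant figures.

R ≈ 2.67 mm/hr

Column moisture flux per unit crosswind length is F = V × PW.
Inflow: F_in = 13.2 × 42.8 = 564.96 mm·m/s
Outflow: F_out = 13.2 × 28.9 = 381.48 mm·m/s
Steady-state rate R = (F_in − F_out)/L = (564.96 − 381.48) / 247000 m = 7.428e-04 mm/s.
R = 7.428e-04 × 3600 = 2.67 mm/hr.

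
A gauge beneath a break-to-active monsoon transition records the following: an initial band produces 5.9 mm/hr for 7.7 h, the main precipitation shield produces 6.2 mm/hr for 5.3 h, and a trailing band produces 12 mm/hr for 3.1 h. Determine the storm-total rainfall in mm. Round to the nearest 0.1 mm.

Total = Σ Rᵢ Δtᵢ = 5.9 × 7.7 + 6.2 × 5.3 + 12 × 3.1
      = 45.43 + 32.86 + 37.2 = 115.5 mm.

total ≈ 115.5 mm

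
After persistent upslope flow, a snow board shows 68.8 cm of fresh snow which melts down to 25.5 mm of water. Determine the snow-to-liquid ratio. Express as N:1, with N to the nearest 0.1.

ratio ≈ 27.0

Ratio = snow depth / SWE = 688 mm / 25.5 mm = 27.0, i.e. 27.0:1.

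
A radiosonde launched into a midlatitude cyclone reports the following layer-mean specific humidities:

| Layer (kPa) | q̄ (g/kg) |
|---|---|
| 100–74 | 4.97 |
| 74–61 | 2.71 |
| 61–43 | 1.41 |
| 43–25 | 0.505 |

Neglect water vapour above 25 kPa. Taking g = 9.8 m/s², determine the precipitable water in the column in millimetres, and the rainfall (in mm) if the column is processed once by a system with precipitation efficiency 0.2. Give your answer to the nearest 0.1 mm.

PW ≈ 20.3 mm; rainfall ≈ 4.1 mm

Precipitable water is the column-integrated vapour mass per unit area: PW = (1/g) Σ q̄ Δp, with q in kg/kg and Δp in Pa (1 kg/m² of water = 1 mm).
Layer 100–74 kPa: Δp = 260 hPa = 26000 Pa, q̄ = 0.00497 kg/kg → 0.00497 × 26000 / 9.8 = 13.19 mm
Layer 74–61 kPa: Δp = 130 hPa = 13000 Pa, q̄ = 0.00271 kg/kg → 0.00271 × 13000 / 9.8 = 3.59 mm
Layer 61–43 kPa: Δp = 180 hPa = 18000 Pa, q̄ = 0.00141 kg/kg → 0.00141 × 18000 / 9.8 = 2.59 mm
Layer 43–25 kPa: Δp = 180 hPa = 18000 Pa, q̄ = 0.000505 kg/kg → 0.000505 × 18000 / 9.8 = 0.93 mm
PW = 13.19 + 3.59 + 2.59 + 0.93 = 20.30 ≈ 20.3 mm.
Rainfall = ε × PW = 0.2 × 20.3 = 4.1 mm.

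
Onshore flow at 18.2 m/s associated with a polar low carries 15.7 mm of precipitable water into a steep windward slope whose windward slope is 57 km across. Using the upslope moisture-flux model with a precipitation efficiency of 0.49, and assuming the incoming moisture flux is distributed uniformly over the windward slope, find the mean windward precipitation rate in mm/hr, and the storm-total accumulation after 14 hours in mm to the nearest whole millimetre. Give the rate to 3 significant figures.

R ≈ 8.84 mm/hr; total ≈ 124 mm

Incoming column moisture flux per unit ridge length: F = V × PW = 18.2 × 15.7 = 285.74 mm·m/s.
Spread over the 57 km slope with efficiency ε = 0.49: R = ε·F/W = 0.49 × 285.74 / 57000 m = 2.456e-03 mm/s.
R = 2.456e-03 × 3600 = 8.84 mm/hr.
Over 14 h: total = 8.84 × 14 = 123.76 ≈ 124 mm.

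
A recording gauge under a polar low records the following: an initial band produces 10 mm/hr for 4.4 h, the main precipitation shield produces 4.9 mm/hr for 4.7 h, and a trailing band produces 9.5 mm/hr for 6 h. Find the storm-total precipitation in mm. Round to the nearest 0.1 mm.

Total = Σ Rᵢ Δtᵢ = 10 × 4.4 + 4.9 × 4.7 + 9.5 × 6
      = 44 + 23.03 + 57 = 124.0 mm.

total ≈ 124.0 mm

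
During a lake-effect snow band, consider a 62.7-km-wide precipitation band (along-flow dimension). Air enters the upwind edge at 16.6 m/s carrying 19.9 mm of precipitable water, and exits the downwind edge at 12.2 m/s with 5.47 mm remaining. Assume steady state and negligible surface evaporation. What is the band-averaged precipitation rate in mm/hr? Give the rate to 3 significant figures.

R ≈ 15.1 mm/hr

Column moisture flux per unit crosswind length is F = V × PW.
Inflow: F_in = 16.6 × 19.9 = 330.34 mm·m/s
Outflow: F_out = 12.2 × 5.47 = 66.734 mm·m/s
Steady-state rate R = (F_in − F_out)/L = (330.34 − 66.734) / 62700 m = 4.204e-03 mm/s.
R = 4.204e-03 × 3600 = 15.1 mm/hr.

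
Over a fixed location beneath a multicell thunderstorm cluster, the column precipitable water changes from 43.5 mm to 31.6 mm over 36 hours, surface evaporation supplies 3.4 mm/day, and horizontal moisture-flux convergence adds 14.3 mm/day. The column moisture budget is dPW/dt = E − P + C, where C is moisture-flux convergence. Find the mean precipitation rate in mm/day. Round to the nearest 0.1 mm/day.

dPW/dt = (31.6 − 43.5) mm / (36/24 day) = -7.933 mm/day.
P = E + C − dPW/dt = 3.4 + (14.3) − (-7.933) = 25.6 mm/day.

P ≈ 25.6 mm/day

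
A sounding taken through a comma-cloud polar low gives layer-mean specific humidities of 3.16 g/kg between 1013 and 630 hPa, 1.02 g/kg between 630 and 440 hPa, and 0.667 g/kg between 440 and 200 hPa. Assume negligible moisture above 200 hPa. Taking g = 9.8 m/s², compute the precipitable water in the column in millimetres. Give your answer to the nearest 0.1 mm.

Precipitable water is the column-integrated vapour mass per unit area: PW = (1/g) Σ q̄ Δp, with q in kg/kg and Δp in Pa (1 kg/m² of water = 1 mm).
Layer 1013–630 hPa: Δp = 383 hPa = 38300 Pa, q̄ = 0.00316 kg/kg → 0.00316 × 38300 / 9.8 = 12.35 mm
Layer 630–440 hPa: Δp = 190 hPa = 19000 Pa, q̄ = 0.00102 kg/kg → 0.00102 × 19000 / 9.8 = 1.98 mm
Layer 440–200 hPa: Δp = 240 hPa = 24000 Pa, q̄ = 0.000667 kg/kg → 0.000667 × 24000 / 9.8 = 1.63 mm
PW = 12.35 + 1.98 + 1.63 = 15.96 ≈ 16.0 mm.

PW ≈ 16.0 mm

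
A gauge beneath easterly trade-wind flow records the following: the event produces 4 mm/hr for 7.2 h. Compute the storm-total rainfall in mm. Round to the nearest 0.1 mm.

Total = Σ Rᵢ Δtᵢ = 4 × 7.2
      = 28.8 = 28.8 mm.

total ≈ 28.8 mm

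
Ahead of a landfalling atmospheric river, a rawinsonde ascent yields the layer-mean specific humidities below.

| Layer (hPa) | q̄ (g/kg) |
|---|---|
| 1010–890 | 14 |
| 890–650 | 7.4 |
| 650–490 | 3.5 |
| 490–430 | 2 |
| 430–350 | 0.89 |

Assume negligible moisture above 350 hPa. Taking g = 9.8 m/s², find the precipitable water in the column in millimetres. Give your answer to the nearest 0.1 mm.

Precipitable water is the column-integrated vapour mass per unit area: PW = (1/g) Σ q̄ Δp, with q in kg/kg and Δp in Pa (1 kg/m² of water = 1 mm).
Layer 1010–890 hPa: Δp = 120 hPa = 12000 Pa, q̄ = 0.014 kg/kg → 0.014 × 12000 / 9.8 = 17.14 mm
Layer 890–650 hPa: Δp = 240 hPa = 24000 Pa, q̄ = 0.0074 kg/kg → 0.0074 × 24000 / 9.8 = 18.12 mm
Layer 650–490 hPa: Δp = 160 hPa = 16000 Pa, q̄ = 0.0035 kg/kg → 0.0035 × 16000 / 9.8 = 5.71 mm
Layer 490–430 hPa: Δp = 60 hPa = 6000 Pa, q̄ = 0.002 kg/kg → 0.002 × 6000 / 9.8 = 1.22 mm
Layer 430–350 hPa: Δp = 80 hPa = 8000 Pa, q̄ = 0.00089 kg/kg → 0.00089 × 8000 / 9.8 = 0.73 mm
PW = 17.14 + 18.12 + 5.71 + 1.22 + 0.73 = 42.92 ≈ 42.9 mm.

PW ≈ 42.9 mm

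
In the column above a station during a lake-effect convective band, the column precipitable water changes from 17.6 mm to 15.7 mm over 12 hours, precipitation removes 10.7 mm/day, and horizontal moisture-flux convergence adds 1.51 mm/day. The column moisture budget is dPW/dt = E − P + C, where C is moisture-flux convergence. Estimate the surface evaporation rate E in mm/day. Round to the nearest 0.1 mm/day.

dPW/dt = (15.7 − 17.6) mm / (12/24 day) = -3.800 mm/day.
E = dPW/dt + P − C = (-3.800) + 10.7 − (1.51) = 5.4 mm/day.

E ≈ 5.4 mm/day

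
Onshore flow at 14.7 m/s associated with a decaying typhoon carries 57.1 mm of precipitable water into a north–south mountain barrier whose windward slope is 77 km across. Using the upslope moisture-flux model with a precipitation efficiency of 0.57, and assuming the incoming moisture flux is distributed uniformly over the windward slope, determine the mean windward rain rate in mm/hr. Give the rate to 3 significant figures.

R ≈ 22.4 mm/hr

Incoming column moisture flux per unit ridge length: F = V × PW = 14.7 × 57.1 = 839.37 mm·m/s.
Spread over the 77 km slope with efficiency ε = 0.57: R = ε·F/W = 0.57 × 839.37 / 77000 m = 6.214e-03 mm/s.
R = 6.214e-03 × 3600 = 22.4 mm/hr.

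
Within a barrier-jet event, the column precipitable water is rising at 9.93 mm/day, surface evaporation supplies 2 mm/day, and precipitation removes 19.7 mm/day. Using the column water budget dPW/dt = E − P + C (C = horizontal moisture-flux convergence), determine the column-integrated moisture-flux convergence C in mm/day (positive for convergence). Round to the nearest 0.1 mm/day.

C ≈ 27.6 mm/day

dPW/dt = +9.93 mm/day.
C = dPW/dt − E + P = (+9.93) − 2 + 19.7 = 27.6 mm/day.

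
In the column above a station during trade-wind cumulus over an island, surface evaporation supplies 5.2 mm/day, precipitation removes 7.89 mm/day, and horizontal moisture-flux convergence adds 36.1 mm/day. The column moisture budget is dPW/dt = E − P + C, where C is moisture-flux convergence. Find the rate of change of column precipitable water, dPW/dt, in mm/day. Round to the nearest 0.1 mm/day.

dPW/dt = E − P + C = 5.2 − 7.89 + (36.1) = 33.4 mm/day.

dPW/dt ≈ 33.4 mm/day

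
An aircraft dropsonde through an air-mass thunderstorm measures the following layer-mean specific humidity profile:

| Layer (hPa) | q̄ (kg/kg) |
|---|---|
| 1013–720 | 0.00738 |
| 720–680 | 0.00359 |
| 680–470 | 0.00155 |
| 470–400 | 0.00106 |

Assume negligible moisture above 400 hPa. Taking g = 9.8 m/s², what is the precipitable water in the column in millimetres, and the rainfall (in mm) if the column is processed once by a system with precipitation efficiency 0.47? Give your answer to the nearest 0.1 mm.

Precipitable water is the column-integrated vapour mass per unit area: PW = (1/g) Σ q̄ Δp, with q in kg/kg and Δp in Pa (1 kg/m² of water = 1 mm).
Layer 1013–720 hPa: Δp = 293 hPa = 29300 Pa, q̄ = 0.00738 kg/kg → 0.00738 × 29300 / 9.8 = 22.06 mm
Layer 720–680 hPa: Δp = 40 hPa = 4000 Pa, q̄ = 0.00359 kg/kg → 0.00359 × 4000 / 9.8 = 1.47 mm
Layer 680–470 hPa: Δp = 210 hPa = 21000 Pa, q̄ = 0.00155 kg/kg → 0.00155 × 21000 / 9.8 = 3.32 mm
Layer 470–400 hPa: Δp = 70 hPa = 7000 Pa, q̄ = 0.00106 kg/kg → 0.00106 × 7000 / 9.8 = 0.76 mm
PW = 22.06 + 1.47 + 3.32 + 0.76 = 27.61 ≈ 27.6 mm.
Rainfall = ε × PW = 0.47 × 27.6 = 13.0 mm.

PW ≈ 27.6 mm; rainfall ≈ 13.0 mm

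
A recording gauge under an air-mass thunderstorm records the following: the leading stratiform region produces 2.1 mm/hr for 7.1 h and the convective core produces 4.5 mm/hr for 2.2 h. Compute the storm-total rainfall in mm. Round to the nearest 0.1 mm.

Total = Σ Rᵢ Δtᵢ = 2.1 × 7.1 + 4.5 × 2.2
      = 14.91 + 9.9 = 24.8 mm.

total ≈ 24.8 mm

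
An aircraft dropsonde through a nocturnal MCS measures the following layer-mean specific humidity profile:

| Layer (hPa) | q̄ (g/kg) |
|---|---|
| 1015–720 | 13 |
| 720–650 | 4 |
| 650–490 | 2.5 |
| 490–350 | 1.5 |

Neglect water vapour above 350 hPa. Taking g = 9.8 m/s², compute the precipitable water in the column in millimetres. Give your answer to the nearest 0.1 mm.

Precipitable water is the column-integrated vapour mass per unit area: PW = (1/g) Σ q̄ Δp, with q in kg/kg and Δp in Pa (1 kg/m² of water = 1 mm).
Layer 1015–720 hPa: Δp = 295 hPa = 29500 Pa, q̄ = 0.013 kg/kg → 0.013 × 29500 / 9.8 = 39.13 mm
Layer 720–650 hPa: Δp = 70 hPa = 7000 Pa, q̄ = 0.004 kg/kg → 0.004 × 7000 / 9.8 = 2.86 mm
Layer 650–490 hPa: Δp = 160 hPa = 16000 Pa, q̄ = 0.0025 kg/kg → 0.0025 × 16000 / 9.8 = 4.08 mm
Layer 490–350 hPa: Δp = 140 hPa = 14000 Pa, q̄ = 0.0015 kg/kg → 0.0015 × 14000 / 9.8 = 2.14 mm
PW = 39.13 + 2.86 + 4.08 + 2.14 = 48.21 ≈ 48.2 mm.

PW ≈ 48.2 mm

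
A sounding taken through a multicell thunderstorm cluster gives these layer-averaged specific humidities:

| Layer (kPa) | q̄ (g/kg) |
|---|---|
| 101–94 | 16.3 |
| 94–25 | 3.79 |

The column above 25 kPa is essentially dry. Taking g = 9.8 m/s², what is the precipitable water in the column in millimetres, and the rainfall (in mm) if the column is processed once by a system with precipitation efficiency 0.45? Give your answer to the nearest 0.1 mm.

Precipitable water is the column-integrated vapour mass per unit area: PW = (1/g) Σ q̄ Δp, with q in kg/kg and Δp in Pa (1 kg/m² of water = 1 mm).
Layer 101–94 kPa: Δp = 70 hPa = 7000 Pa, q̄ = 0.0163 kg/kg → 0.0163 × 7000 / 9.8 = 11.64 mm
Layer 94–25 kPa: Δp = 690 hPa = 69000 Pa, q̄ = 0.00379 kg/kg → 0.00379 × 69000 / 9.8 = 26.68 mm
PW = 11.64 + 26.68 = 38.32 ≈ 38.3 mm.
Rainfall = ε × PW = 0.45 × 38.3 = 17.2 mm.

PW ≈ 38.3 mm; rainfall ≈ 17.2 mm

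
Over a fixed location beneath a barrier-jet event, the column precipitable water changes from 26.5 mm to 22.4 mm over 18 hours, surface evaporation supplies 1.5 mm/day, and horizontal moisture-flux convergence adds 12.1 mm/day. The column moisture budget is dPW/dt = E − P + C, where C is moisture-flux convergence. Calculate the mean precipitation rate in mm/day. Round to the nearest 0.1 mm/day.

dPW/dt = (22.4 − 26.5) mm / (18/24 day) = -5.467 mm/day.
P = E + C − dPW/dt = 1.5 + (12.1) − (-5.467) = 19.1 mm/day.

P ≈ 19.1 mm/day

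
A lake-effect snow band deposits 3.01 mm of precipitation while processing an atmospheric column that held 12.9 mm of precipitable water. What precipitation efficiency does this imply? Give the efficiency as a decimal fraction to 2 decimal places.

ε ≈ 0.23

ε = precipitation / PW = 3.01 / 12.9 = 0.23.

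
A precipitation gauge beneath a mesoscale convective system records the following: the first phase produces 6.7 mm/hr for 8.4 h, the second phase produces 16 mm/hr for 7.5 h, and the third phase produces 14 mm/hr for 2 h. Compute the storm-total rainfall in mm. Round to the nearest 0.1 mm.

total ≈ 204.3 mm

Total = Σ Rᵢ Δtᵢ = 6.7 × 8.4 + 16 × 7.5 + 14 × 2
      = 56.28 + 120 + 28 = 204.3 mm.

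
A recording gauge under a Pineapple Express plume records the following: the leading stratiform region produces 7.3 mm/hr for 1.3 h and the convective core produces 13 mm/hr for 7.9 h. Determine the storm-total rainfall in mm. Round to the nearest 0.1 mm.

total ≈ 112.2 mm

Total = Σ Rᵢ Δtᵢ = 7.3 × 1.3 + 13 × 7.9
      = 9.49 + 102.7 = 112.2 mm.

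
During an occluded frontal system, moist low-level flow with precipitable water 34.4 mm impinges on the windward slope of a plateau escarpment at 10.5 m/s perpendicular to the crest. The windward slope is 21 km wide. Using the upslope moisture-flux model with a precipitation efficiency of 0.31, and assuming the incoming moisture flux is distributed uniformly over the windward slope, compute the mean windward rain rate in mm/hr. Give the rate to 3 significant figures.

R ≈ 19.2 mm/hr

Incoming column moisture flux per unit ridge length: F = V × PW = 10.5 × 34.4 = 361.2 mm·m/s.
Spread over the 21 km slope with efficiency ε = 0.31: R = ε·F/W = 0.31 × 361.2 / 21000 m = 5.332e-03 mm/s.
R = 5.332e-03 × 3600 = 19.2 mm/hr.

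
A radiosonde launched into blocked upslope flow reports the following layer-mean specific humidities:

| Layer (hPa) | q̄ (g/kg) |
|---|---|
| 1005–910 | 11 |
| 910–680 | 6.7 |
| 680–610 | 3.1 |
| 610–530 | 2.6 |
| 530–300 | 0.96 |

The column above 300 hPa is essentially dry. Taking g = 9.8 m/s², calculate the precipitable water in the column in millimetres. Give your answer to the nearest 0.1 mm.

Precipitable water is the column-integrated vapour mass per unit area: PW = (1/g) Σ q̄ Δp, with q in kg/kg and Δp in Pa (1 kg/m² of water = 1 mm).
Layer 1005–910 hPa: Δp = 95 hPa = 9500 Pa, q̄ = 0.011 kg/kg → 0.011 × 9500 / 9.8 = 10.66 mm
Layer 910–680 hPa: Δp = 230 hPa = 23000 Pa, q̄ = 0.0067 kg/kg → 0.0067 × 23000 / 9.8 = 15.72 mm
Layer 680–610 hPa: Δp = 70 hPa = 7000 Pa, q̄ = 0.0031 kg/kg → 0.0031 × 7000 / 9.8 = 2.21 mm
Layer 610–530 hPa: Δp = 80 hPa = 8000 Pa, q̄ = 0.0026 kg/kg → 0.0026 × 8000 / 9.8 = 2.12 mm
Layer 530–300 hPa: Δp = 230 hPa = 23000 Pa, q̄ = 0.00096 kg/kg → 0.00096 × 23000 / 9.8 = 2.25 mm
PW = 10.66 + 15.72 + 2.21 + 2.12 + 2.25 = 32.96 ≈ 33.0 mm.

PW ≈ 33.0 mm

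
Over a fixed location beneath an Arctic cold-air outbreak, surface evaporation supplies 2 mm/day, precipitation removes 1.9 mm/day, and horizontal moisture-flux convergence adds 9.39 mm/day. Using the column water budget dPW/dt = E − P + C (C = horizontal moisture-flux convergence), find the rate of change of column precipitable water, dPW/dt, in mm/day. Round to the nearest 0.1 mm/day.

dPW/dt ≈ 9.5 mm/day

dPW/dt = E − P + C = 2 − 1.9 + (9.39) = 9.5 mm/day.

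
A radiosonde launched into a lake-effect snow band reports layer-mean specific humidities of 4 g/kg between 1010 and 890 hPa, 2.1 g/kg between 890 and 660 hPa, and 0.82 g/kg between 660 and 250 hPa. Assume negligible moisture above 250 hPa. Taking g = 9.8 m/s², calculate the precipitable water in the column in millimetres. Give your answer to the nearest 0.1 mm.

PW ≈ 13.3 mm

Precipitable water is the column-integrated vapour mass per unit area: PW = (1/g) Σ q̄ Δp, with q in kg/kg and Δp in Pa (1 kg/m² of water = 1 mm).
Layer 1010–890 hPa: Δp = 120 hPa = 12000 Pa, q̄ = 0.004 kg/kg → 0.004 × 12000 / 9.8 = 4.90 mm
Layer 890–660 hPa: Δp = 230 hPa = 23000 Pa, q̄ = 0.0021 kg/kg → 0.0021 × 23000 / 9.8 = 4.93 mm
Layer 660–250 hPa: Δp = 410 hPa = 41000 Pa, q̄ = 0.00082 kg/kg → 0.00082 × 41000 / 9.8 = 3.43 mm
PW = 4.90 + 4.93 + 3.43 = 13.26 ≈ 13.3 mm.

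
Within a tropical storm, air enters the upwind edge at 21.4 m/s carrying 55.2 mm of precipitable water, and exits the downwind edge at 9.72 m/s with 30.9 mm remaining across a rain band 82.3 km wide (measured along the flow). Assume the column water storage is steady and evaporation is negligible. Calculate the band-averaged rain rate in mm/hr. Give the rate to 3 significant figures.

R ≈ 38.5 mm/hr

Column moisture flux per unit crosswind length is F = V × PW.
Inflow: F_in = 21.4 × 55.2 = 1181.28 mm·m/s
Outflow: F_out = 9.72 × 30.9 = 300.348 mm·m/s
Steady-state rate R = (F_in − F_out)/L = (1181.28 − 300.348) / 82300 m = 1.070e-02 mm/s.
R = 1.070e-02 × 3600 = 38.5 mm/hr.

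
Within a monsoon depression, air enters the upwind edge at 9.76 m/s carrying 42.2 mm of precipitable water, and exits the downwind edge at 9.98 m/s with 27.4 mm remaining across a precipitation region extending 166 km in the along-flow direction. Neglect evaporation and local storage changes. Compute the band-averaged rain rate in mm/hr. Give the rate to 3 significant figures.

R ≈ 3.00 mm/hr

Column moisture flux per unit crosswind length is F = V × PW.
Inflow: F_in = 9.76 × 42.2 = 411.872 mm·m/s
Outflow: F_out = 9.98 × 27.4 = 273.452 mm·m/s
Steady-state rate R = (F_in − F_out)/L = (411.872 − 273.452) / 166000 m = 8.339e-04 mm/s.
R = 8.339e-04 × 3600 = 3.00 mm/hr.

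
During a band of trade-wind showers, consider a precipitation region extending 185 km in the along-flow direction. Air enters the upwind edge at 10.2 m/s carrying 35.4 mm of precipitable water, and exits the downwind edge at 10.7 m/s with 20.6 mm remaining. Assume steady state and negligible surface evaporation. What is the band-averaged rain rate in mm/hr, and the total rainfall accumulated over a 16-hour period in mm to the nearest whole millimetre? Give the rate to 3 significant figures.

Column moisture flux per unit crosswind length is F = V × PW.
Inflow: F_in = 10.2 × 35.4 = 361.08 mm·m/s
Outflow: F_out = 10.7 × 20.6 = 220.42 mm·m/s
Steady-state rate R = (F_in − F_out)/L = (361.08 − 220.42) / 185000 m = 7.603e-04 mm/s.
R = 7.603e-04 × 3600 = 2.74 mm/hr.
Over 16 h: total = 2.74 × 16 = 43.84 ≈ 44 mm.

R ≈ 2.74 mm/hr; total ≈ 44 mm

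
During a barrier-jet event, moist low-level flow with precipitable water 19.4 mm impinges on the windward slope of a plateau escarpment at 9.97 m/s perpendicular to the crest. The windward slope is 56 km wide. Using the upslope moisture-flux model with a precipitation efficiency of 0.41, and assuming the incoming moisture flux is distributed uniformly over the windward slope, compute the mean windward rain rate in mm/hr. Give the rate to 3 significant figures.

R ≈ 5.10 mm/hr

Incoming column moisture flux per unit ridge length: F = V × PW = 9.97 × 19.4 = 193.418 mm·m/s.
Spread over the 56 km slope with efficiency ε = 0.41: R = ε·F/W = 0.41 × 193.418 / 56000 m = 1.416e-03 mm/s.
R = 1.416e-03 × 3600 = 5.10 mm/hr.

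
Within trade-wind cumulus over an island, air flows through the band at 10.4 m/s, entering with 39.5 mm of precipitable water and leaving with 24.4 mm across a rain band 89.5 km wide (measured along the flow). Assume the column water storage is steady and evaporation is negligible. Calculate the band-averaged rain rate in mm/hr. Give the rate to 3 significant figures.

Column moisture flux per unit crosswind length is F = V × PW.
Inflow: F_in = 10.4 × 39.5 = 410.8 mm·m/s
Outflow: F_out = 10.4 × 24.4 = 253.76 mm·m/s
Steady-state rate R = (F_in − F_out)/L = (410.8 − 253.76) / 89500 m = 1.755e-03 mm/s.
R = 1.755e-03 × 3600 = 6.32 mm/hr.

R ≈ 6.32 mm/hr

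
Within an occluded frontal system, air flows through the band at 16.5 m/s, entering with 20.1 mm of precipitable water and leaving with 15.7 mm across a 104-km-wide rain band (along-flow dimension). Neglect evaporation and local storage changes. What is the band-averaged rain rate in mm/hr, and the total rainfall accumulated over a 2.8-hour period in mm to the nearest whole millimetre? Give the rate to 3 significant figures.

Column moisture flux per unit crosswind length is F = V × PW.
Inflow: F_in = 16.5 × 20.1 = 331.65 mm·m/s
Outflow: F_out = 16.5 × 15.7 = 259.05 mm·m/s
Steady-state rate R = (F_in − F_out)/L = (331.65 − 259.05) / 104000 m = 6.981e-04 mm/s.
R = 6.981e-04 × 3600 = 2.51 mm/hr.
Over 2.8 h: total = 2.51 × 2.8 = 7.028 ≈ 7 mm.

R ≈ 2.51 mm/hr; total ≈ 7 mm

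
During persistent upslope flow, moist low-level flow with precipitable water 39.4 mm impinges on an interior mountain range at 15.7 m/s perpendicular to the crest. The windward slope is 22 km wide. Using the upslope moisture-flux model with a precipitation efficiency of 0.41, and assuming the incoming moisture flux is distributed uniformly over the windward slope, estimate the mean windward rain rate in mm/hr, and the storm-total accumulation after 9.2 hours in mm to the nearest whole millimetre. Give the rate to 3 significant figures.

Incoming column moisture flux per unit ridge length: F = V × PW = 15.7 × 39.4 = 618.58 mm·m/s.
Spread over the 22 km slope with efficiency ε = 0.41: R = ε·F/W = 0.41 × 618.58 / 22000 m = 1.153e-02 mm/s.
R = 1.153e-02 × 3600 = 41.5 mm/hr.
Over 9.2 h: total = 41.5 × 9.2 = 381.8 ≈ 382 mm.

R ≈ 41.5 mm/hr; total ≈ 382 mm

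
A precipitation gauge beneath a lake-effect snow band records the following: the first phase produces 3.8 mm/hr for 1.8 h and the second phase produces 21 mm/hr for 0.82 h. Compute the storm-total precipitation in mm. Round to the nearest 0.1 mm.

Total = Σ Rᵢ Δtᵢ = 3.8 × 1.8 + 21 × 0.82
      = 6.84 + 17.22 = 24.1 mm.

total ≈ 24.1 mm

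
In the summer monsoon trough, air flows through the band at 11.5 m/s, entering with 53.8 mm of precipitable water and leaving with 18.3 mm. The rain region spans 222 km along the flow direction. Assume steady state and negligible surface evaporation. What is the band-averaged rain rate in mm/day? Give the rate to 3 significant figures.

R ≈ 159 mm/day

Column moisture flux per unit crosswind length is F = V × PW.
Inflow: F_in = 11.5 × 53.8 = 618.7 mm·m/s
Outflow: F_out = 11.5 × 18.3 = 210.45 mm·m/s
Steady-state rate R = (F_in − F_out)/L = (618.7 − 210.45) / 222000 m = 1.839e-03 mm/s.
R = 1.839e-03 × 3600 × 24 = 159 mm/day.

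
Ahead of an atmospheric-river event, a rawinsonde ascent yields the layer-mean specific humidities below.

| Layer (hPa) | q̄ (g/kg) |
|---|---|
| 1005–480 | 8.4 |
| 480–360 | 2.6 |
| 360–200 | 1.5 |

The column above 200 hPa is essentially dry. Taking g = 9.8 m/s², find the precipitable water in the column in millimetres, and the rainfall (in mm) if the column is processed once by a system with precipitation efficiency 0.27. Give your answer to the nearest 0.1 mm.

Precipitable water is the column-integrated vapour mass per unit area: PW = (1/g) Σ q̄ Δp, with q in kg/kg and Δp in Pa (1 kg/m² of water = 1 mm).
Layer 1005–480 hPa: Δp = 525 hPa = 52500 Pa, q̄ = 0.0084 kg/kg → 0.0084 × 52500 / 9.8 = 45.00 mm
Layer 480–360 hPa: Δp = 120 hPa = 12000 Pa, q̄ = 0.0026 kg/kg → 0.0026 × 12000 / 9.8 = 3.18 mm
Layer 360–200 hPa: Δp = 160 hPa = 16000 Pa, q̄ = 0.0015 kg/kg → 0.0015 × 16000 / 9.8 = 2.45 mm
PW = 45.00 + 3.18 + 2.45 = 50.63 ≈ 50.6 mm.
Rainfall = ε × PW = 0.27 × 50.6 = 13.7 mm.

PW ≈ 50.6 mm; rainfall ≈ 13.7 mm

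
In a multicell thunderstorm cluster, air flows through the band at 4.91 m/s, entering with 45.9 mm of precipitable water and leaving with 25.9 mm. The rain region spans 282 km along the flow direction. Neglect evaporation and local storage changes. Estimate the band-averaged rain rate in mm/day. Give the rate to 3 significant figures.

Column moisture flux per unit crosswind length is F = V × PW.
Inflow: F_in = 4.91 × 45.9 = 225.369 mm·m/s
Outflow: F_out = 4.91 × 25.9 = 127.169 mm·m/s
Steady-state rate R = (F_in − F_out)/L = (225.369 − 127.169) / 282000 m = 3.482e-04 mm/s.
R = 3.482e-04 × 3600 × 24 = 30.1 mm/day.

R ≈ 30.1 mm/day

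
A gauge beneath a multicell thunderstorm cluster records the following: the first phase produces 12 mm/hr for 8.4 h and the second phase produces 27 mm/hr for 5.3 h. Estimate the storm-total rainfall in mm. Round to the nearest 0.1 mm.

Total = Σ Rᵢ Δtᵢ = 12 × 8.4 + 27 × 5.3
      = 100.8 + 143.1 = 243.9 mm.

total ≈ 243.9 mm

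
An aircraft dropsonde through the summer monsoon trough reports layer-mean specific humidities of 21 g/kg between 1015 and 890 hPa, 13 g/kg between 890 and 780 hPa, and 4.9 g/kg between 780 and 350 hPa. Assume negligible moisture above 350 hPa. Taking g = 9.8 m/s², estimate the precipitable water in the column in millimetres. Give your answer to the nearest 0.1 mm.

Precipitable water is the column-integrated vapour mass per unit area: PW = (1/g) Σ q̄ Δp, with q in kg/kg and Δp in Pa (1 kg/m² of water = 1 mm).
Layer 1015–890 hPa: Δp = 125 hPa = 12500 Pa, q̄ = 0.021 kg/kg → 0.021 × 12500 / 9.8 = 26.79 mm
Layer 890–780 hPa: Δp = 110 hPa = 11000 Pa, q̄ = 0.013 kg/kg → 0.013 × 11000 / 9.8 = 14.59 mm
Layer 780–350 hPa: Δp = 430 hPa = 43000 Pa, q̄ = 0.0049 kg/kg → 0.0049 × 43000 / 9.8 = 21.50 mm
PW = 26.79 + 14.59 + 21.50 = 62.88 ≈ 62.9 mm.

PW ≈ 62.9 mm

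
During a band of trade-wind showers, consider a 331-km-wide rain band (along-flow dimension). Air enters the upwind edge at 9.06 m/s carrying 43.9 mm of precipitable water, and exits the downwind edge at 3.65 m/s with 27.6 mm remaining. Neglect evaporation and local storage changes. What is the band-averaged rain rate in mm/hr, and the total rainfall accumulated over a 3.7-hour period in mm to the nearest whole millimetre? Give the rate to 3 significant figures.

R ≈ 3.23 mm/hr; total ≈ 12 mm

Column moisture flux per unit crosswind length is F = V × PW.
Inflow: F_in = 9.06 × 43.9 = 397.734 mm·m/s
Outflow: F_out = 3.65 × 27.6 = 100.74 mm·m/s
Steady-state rate R = (F_in − F_out)/L = (397.734 − 100.74) / 331000 m = 8.973e-04 mm/s.
R = 8.973e-04 × 3600 = 3.23 mm/hr.
Over 3.7 h: total = 3.23 × 3.7 = 11.951 ≈ 12 mm.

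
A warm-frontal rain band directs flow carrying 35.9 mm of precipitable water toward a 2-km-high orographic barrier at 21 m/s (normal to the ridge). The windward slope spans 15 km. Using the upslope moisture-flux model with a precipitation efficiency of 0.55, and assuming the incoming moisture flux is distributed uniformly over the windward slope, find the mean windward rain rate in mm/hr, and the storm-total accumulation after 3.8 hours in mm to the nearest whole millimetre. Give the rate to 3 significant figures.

R ≈ 99.5 mm/hr; total ≈ 378 mm

Incoming column moisture flux per unit ridge length: F = V × PW = 21 × 35.9 = 753.9 mm·m/s.
Spread over the 15 km slope with efficiency ε = 0.55: R = ε·F/W = 0.55 × 753.9 / 15000 m = 2.764e-02 mm/s.
R = 2.764e-02 × 3600 = 99.5 mm/hr.
Over 3.8 h: total = 99.5 × 3.8 = 378.1 ≈ 378 mm.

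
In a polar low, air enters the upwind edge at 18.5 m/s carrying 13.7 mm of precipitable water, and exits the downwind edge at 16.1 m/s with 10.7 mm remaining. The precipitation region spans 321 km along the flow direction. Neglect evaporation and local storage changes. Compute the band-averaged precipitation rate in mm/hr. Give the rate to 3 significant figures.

Column moisture flux per unit crosswind length is F = V × PW.
Inflow: F_in = 18.5 × 13.7 = 253.45 mm·m/s
Outflow: F_out = 16.1 × 10.7 = 172.27 mm·m/s
Steady-state rate R = (F_in − F_out)/L = (253.45 − 172.27) / 321000 m = 2.529e-04 mm/s.
R = 2.529e-04 × 3600 = 0.910 mm/hr.

R ≈ 0.910 mm/hr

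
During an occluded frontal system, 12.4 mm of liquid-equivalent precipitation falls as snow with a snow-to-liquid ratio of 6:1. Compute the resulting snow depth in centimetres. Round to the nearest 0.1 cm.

Snow depth = liquid × ratio = 12.4 mm × 6 = 74.4 mm = 7.4 cm.

snow depth ≈ 7.4 cm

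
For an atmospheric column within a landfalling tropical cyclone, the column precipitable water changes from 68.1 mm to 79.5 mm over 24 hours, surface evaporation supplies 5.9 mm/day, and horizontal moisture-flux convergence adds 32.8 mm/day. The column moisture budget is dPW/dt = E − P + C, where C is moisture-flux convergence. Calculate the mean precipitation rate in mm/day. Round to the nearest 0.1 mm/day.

P ≈ 27.3 mm/day

dPW/dt = (79.5 − 68.1) mm / (24/24 day) = +11.400 mm/day.
P = E + C − dPW/dt = 5.9 + (32.8) − (+11.400) = 27.3 mm/day.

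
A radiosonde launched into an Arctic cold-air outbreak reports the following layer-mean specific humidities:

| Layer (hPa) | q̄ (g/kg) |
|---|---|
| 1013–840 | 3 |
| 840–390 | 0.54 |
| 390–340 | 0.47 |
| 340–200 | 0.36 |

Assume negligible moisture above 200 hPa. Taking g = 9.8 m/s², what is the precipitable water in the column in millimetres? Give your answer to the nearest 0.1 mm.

PW ≈ 8.5 mm

Precipitable water is the column-integrated vapour mass per unit area: PW = (1/g) Σ q̄ Δp, with q in kg/kg and Δp in Pa (1 kg/m² of water = 1 mm).
Layer 1013–840 hPa: Δp = 173 hPa = 17300 Pa, q̄ = 0.003 kg/kg → 0.003 × 17300 / 9.8 = 5.30 mm
Layer 840–390 hPa: Δp = 450 hPa = 45000 Pa, q̄ = 0.00054 kg/kg → 0.00054 × 45000 / 9.8 = 2.48 mm
Layer 390–340 hPa: Δp = 50 hPa = 5000 Pa, q̄ = 0.00047 kg/kg → 0.00047 × 5000 / 9.8 = 0.24 mm
Layer 340–200 hPa: Δp = 140 hPa = 14000 Pa, q̄ = 0.00036 kg/kg → 0.00036 × 14000 / 9.8 = 0.51 mm
PW = 5.30 + 2.48 + 0.24 + 0.51 = 8.53 ≈ 8.5 mm.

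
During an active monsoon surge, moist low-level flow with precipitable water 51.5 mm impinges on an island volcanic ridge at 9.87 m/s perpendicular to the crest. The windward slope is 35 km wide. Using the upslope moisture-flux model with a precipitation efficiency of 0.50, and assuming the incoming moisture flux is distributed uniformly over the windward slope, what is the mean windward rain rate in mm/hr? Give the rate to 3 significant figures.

R ≈ 26.1 mm/hr

Incoming column moisture flux per unit ridge length: F = V × PW = 9.87 × 51.5 = 508.305 mm·m/s.
Spread over the 35 km slope with efficiency ε = 0.50: R = ε·F/W = 0.50 × 508.305 / 35000 m = 7.261e-03 mm/s.
R = 7.261e-03 × 3600 = 26.1 mm/hr.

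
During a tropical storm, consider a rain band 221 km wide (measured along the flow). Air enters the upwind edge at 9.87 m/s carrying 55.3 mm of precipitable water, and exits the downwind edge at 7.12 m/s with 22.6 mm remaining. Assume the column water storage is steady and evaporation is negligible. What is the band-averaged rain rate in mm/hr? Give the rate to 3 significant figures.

Column moisture flux per unit crosswind length is F = V × PW.
Inflow: F_in = 9.87 × 55.3 = 545.811 mm·m/s
Outflow: F_out = 7.12 × 22.6 = 160.912 mm·m/s
Steady-state rate R = (F_in − F_out)/L = (545.811 − 160.912) / 221000 m = 1.742e-03 mm/s.
R = 1.742e-03 × 3600 = 6.27 mm/hr.

R ≈ 6.27 mm/hr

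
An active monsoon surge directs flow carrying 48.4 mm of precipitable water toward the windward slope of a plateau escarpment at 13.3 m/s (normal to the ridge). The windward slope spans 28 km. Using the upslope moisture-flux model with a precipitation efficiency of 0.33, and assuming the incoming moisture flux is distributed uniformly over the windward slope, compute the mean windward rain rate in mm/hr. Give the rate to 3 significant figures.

Incoming column moisture flux per unit ridge length: F = V × PW = 13.3 × 48.4 = 643.72 mm·m/s.
Spread over the 28 km slope with efficiency ε = 0.33: R = ε·F/W = 0.33 × 643.72 / 28000 m = 7.587e-03 mm/s.
R = 7.587e-03 × 3600 = 27.3 mm/hr.

R ≈ 27.3 mm/hr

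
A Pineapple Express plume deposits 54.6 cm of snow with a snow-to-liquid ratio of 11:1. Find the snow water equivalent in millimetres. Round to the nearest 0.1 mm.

SWE = snow depth / ratio = 54.6 cm / 11 = 4.964 cm = 49.6 mm.

SWE ≈ 49.6 mm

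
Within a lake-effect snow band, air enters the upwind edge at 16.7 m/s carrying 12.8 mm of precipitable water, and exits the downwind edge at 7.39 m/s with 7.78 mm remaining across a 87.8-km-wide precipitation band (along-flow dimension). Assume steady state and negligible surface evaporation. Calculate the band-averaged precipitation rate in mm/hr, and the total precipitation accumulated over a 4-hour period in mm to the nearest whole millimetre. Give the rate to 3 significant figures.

R ≈ 6.41 mm/hr; total ≈ 26 mm

Column moisture flux per unit crosswind length is F = V × PW.
Inflow: F_in = 16.7 × 12.8 = 213.76 mm·m/s
Outflow: F_out = 7.39 × 7.78 = 57.4942 mm·m/s
Steady-state rate R = (F_in − F_out)/L = (213.76 − 57.4942) / 87800 m = 1.780e-03 mm/s.
R = 1.780e-03 × 3600 = 6.41 mm/hr.
Over 4 h: total = 6.41 × 4 = 25.64 ≈ 26 mm.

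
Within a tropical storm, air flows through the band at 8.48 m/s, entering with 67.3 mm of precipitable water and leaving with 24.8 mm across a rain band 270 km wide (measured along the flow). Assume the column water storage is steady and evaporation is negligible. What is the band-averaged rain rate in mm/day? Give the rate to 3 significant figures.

R ≈ 115 mm/day

Column moisture flux per unit crosswind length is F = V × PW.
Inflow: F_in = 8.48 × 67.3 = 570.704 mm·m/s
Outflow: F_out = 8.48 × 24.8 = 210.304 mm·m/s
Steady-state rate R = (F_in − F_out)/L = (570.704 − 210.304) / 270000 m = 1.335e-03 mm/s.
R = 1.335e-03 × 3600 × 24 = 115 mm/day.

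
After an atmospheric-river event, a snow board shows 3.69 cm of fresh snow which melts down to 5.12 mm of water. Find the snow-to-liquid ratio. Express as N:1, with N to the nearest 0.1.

Ratio = snow depth / SWE = 36.9 mm / 5.12 mm = 7.2, i.e. 7.2:1.

ratio ≈ 7.2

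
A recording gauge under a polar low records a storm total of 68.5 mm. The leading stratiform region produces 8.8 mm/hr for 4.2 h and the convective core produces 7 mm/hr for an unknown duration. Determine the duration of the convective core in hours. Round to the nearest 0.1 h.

Known phases: 8.8 × 4.2 = 36.96 mm.
Remaining depth = 68.5 − 36.96 = 31.54 mm.
Duration = 31.54 / 7 = 4.5 h.

duration ≈ 4.5 h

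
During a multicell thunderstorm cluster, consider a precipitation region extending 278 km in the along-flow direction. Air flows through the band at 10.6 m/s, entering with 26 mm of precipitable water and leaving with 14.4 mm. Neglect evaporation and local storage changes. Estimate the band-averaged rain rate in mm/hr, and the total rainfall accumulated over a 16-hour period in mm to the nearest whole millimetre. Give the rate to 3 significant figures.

R ≈ 1.59 mm/hr; total ≈ 25 mm

Column moisture flux per unit crosswind length is F = V × PW.
Inflow: F_in = 10.6 × 26 = 275.6 mm·m/s
Outflow: F_out = 10.6 × 14.4 = 152.64 mm·m/s
Steady-state rate R = (F_in − F_out)/L = (275.6 − 152.64) / 278000 m = 4.423e-04 mm/s.
R = 4.423e-04 × 3600 = 1.59 mm/hr.
Over 16 h: total = 1.59 × 16 = 25.44 ≈ 25 mm.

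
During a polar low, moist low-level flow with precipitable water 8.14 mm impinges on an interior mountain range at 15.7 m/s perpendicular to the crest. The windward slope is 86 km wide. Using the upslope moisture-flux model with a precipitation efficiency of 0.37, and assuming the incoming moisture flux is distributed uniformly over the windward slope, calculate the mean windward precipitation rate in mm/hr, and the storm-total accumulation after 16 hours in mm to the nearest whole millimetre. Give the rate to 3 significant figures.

R ≈ 1.98 mm/hr; total ≈ 32 mm

Incoming column moisture flux per unit ridge length: F = V × PW = 15.7 × 8.14 = 127.798 mm·m/s.
Spread over the 86 km slope with efficiency ε = 0.37: R = ε·F/W = 0.37 × 127.798 / 86000 m = 5.498e-04 mm/s.
R = 5.498e-04 × 3600 = 1.98 mm/hr.
Over 16 h: total = 1.98 × 16 = 31.68 ≈ 32 mm.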